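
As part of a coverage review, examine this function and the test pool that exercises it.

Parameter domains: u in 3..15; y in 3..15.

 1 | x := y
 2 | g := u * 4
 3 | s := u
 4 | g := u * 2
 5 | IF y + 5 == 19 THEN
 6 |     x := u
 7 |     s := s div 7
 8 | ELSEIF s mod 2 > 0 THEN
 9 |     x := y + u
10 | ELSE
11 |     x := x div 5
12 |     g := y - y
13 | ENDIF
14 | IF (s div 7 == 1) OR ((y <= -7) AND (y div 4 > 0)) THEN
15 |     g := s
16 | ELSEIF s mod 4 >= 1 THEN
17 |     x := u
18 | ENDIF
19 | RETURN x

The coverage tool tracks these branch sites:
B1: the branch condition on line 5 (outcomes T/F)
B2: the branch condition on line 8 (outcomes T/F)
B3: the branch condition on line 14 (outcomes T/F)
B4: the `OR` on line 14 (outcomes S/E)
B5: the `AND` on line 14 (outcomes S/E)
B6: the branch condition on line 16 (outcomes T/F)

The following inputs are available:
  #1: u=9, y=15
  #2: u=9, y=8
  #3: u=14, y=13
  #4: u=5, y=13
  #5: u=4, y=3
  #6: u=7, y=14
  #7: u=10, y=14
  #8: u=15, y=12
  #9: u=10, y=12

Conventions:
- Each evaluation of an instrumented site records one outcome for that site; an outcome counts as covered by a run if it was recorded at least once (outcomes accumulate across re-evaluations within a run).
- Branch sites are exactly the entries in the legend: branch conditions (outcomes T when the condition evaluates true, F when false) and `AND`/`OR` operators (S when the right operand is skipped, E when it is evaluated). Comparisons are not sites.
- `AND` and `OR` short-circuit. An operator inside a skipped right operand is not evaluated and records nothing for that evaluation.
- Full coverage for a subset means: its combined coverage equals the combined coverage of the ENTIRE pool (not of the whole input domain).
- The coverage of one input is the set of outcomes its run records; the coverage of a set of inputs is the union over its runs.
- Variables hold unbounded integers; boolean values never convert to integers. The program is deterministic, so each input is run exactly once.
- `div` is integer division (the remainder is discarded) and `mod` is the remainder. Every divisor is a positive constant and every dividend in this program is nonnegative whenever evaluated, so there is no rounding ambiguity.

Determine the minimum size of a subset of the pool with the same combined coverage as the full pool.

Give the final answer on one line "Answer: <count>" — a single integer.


input #1, u=9, y=15: events B1->F, B2->T, B4->S, B3->T; outcomes B1=F, B2=T, B3=T, B4=S
input #2, u=9, y=8: events B1->F, B2->T, B4->S, B3->T; outcomes B1=F, B2=T, B3=T, B4=S
input #3, u=14, y=13: events B1->F, B2->F, B4->E, B5->S, B3->F, B6->T; outcomes B1=F, B2=F, B3=F, B4=E, B5=S, B6=T
input #4, u=5, y=13: events B1->F, B2->T, B4->E, B5->S, B3->F, B6->T; outcomes B1=F, B2=T, B3=F, B4=E, B5=S, B6=T
input #5, u=4, y=3: events B1->F, B2->F, B4->E, B5->S, B3->F, B6->F; outcomes B1=F, B2=F, B3=F, B4=E, B5=S, B6=F
input #6, u=7, y=14: events B1->T, B4->E, B5->S, B3->F, B6->T; outcomes B1=T, B3=F, B4=E, B5=S, B6=T
input #7, u=10, y=14: events B1->T, B4->E, B5->S, B3->F, B6->T; outcomes B1=T, B3=F, B4=E, B5=S, B6=T
input #8, u=15, y=12: events B1->F, B2->T, B4->E, B5->S, B3->F, B6->T; outcomes B1=F, B2=T, B3=F, B4=E, B5=S, B6=T
input #9, u=10, y=12: events B1->F, B2->F, B4->S, B3->T; outcomes B1=F, B2=F, B3=T, B4=S
union over all inputs: B1=T, B1=F, B2=T, B2=F, B3=T, B3=F, B4=S, B4=E, B5=S, B6=T, B6=F (11 outcomes)
size 1 is not enough: best union over all size-1 subsets is 6/11
size 2 is not enough: best union over all size-2 subsets is 9/11
size 3: inputs {1, 5, 6} cover all 11 outcomes, and no lexicographically smaller subset of this size does
Answer: 3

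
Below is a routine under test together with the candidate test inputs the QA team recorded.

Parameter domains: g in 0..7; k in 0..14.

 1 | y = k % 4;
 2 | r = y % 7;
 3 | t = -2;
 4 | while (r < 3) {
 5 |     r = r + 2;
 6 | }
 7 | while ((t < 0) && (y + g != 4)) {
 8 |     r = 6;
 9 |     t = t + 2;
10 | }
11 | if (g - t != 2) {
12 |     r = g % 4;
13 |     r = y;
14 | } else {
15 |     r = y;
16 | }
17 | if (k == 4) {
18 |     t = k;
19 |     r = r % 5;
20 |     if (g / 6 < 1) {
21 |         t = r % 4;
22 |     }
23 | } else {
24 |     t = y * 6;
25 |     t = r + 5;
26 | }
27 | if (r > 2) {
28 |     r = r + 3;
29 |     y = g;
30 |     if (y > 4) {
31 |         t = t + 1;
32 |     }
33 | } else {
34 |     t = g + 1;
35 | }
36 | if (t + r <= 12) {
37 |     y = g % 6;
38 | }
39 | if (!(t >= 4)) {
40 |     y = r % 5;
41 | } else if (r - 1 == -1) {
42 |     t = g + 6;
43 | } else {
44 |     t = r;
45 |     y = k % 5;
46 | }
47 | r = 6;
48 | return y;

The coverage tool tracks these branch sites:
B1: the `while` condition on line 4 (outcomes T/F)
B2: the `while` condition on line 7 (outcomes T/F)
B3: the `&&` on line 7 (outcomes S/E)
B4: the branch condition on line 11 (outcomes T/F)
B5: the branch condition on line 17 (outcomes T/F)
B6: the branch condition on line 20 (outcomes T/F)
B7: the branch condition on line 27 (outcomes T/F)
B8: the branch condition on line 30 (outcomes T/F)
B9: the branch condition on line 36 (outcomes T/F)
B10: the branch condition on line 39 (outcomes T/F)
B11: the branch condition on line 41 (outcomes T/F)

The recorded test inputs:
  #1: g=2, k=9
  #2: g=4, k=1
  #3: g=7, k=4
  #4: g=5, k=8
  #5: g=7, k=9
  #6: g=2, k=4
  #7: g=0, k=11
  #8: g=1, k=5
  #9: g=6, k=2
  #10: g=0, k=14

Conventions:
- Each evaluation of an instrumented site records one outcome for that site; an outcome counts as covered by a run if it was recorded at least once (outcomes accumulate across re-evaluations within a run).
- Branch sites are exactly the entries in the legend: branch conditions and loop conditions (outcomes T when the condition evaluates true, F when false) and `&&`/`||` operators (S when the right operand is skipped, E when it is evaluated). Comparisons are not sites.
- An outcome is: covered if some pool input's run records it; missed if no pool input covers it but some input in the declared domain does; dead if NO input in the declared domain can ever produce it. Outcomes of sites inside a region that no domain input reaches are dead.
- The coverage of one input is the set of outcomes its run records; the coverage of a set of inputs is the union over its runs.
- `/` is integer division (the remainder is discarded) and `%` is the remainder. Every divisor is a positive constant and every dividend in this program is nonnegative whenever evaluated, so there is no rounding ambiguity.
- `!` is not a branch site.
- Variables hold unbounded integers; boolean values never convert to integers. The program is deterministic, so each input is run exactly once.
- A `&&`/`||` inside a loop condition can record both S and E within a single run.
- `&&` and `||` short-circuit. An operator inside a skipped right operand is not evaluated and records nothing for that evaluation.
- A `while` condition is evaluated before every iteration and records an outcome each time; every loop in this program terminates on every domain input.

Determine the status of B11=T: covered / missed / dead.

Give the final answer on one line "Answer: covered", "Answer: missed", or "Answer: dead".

B11=T is recorded by pool input(s) 3, 4 -> covered

Answer: covered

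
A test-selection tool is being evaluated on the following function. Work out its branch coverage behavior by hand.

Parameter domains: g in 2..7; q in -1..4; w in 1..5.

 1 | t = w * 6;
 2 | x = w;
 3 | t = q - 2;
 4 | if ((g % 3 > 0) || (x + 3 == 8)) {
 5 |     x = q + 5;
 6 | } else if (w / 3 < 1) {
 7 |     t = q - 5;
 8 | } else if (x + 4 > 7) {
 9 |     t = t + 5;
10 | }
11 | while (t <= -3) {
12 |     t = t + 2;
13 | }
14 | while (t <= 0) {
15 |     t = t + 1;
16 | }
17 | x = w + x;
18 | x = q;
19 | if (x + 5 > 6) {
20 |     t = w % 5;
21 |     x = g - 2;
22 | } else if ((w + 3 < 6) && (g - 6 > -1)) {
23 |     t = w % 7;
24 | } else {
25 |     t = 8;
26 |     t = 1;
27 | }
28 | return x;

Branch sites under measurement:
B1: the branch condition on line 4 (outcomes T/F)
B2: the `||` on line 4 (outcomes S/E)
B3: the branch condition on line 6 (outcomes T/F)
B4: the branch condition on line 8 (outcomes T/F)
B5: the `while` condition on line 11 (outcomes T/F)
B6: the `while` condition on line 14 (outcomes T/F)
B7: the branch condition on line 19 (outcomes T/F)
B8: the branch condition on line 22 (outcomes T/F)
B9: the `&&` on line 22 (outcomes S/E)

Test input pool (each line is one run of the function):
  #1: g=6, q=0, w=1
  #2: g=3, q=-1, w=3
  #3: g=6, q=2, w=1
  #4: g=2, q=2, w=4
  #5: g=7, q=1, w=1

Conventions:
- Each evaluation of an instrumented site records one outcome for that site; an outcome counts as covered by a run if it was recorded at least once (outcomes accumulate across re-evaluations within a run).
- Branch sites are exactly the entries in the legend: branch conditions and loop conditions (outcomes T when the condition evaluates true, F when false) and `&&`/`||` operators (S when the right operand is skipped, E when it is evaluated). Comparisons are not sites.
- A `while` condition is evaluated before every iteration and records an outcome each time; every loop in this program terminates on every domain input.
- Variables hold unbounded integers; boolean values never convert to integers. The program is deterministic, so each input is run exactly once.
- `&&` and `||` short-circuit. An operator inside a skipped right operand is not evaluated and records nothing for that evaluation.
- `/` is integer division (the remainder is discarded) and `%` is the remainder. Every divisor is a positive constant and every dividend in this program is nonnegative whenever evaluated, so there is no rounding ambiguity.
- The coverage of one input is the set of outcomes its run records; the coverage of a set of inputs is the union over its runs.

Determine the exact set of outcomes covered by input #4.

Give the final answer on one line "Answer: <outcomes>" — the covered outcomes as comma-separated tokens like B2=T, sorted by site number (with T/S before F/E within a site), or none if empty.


Tracing the run of input #4 (g=2, q=2, w=4):
  B2->S, B1->T, B5->F, B6->T, B6->F, B7->T
as a set, this run covers: B1=T, B2=S, B5=F, B6=T, B6=F, B7=T
Answer: B1=T, B2=S, B5=F, B6=T, B6=F, B7=T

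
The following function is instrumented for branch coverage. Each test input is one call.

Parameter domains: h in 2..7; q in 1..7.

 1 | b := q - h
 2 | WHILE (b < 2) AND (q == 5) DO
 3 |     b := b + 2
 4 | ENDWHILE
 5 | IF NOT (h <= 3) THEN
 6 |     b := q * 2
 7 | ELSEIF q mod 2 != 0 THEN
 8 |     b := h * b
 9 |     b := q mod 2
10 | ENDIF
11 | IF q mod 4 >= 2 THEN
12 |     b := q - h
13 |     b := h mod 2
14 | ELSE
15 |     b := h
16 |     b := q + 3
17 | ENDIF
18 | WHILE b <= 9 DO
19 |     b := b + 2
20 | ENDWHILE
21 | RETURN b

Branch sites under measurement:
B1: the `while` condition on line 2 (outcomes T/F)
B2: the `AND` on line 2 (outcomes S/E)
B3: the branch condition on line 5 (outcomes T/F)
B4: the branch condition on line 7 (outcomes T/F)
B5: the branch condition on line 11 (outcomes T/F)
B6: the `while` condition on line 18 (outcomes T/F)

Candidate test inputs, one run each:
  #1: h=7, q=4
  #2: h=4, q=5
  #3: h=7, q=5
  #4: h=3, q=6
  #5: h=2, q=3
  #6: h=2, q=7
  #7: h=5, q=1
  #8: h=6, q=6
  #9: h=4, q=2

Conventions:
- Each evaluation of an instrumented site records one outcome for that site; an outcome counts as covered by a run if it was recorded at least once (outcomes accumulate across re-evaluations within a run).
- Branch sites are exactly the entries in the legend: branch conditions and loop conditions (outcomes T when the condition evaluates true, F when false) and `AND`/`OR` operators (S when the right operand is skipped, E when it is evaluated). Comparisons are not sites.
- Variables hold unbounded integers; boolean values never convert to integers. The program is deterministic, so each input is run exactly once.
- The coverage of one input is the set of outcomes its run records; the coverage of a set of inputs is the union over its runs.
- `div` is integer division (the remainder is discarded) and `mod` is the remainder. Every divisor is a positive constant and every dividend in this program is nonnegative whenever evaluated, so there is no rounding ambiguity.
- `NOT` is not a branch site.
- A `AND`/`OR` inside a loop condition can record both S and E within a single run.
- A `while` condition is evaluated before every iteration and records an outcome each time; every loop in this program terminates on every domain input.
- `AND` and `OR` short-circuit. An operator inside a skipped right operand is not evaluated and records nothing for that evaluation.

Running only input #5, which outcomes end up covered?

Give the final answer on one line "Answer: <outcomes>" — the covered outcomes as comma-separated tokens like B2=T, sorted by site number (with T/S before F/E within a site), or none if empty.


Running input #5 (h=2, q=3), event by event:
  B2->E, B1->F, B3->F, B4->T, B5->T, B6->T, B6->T, B6->T, B6->T, B6->T
  B6->F
as a set, this run covers: B1=F, B2=E, B3=F, B4=T, B5=T, B6=T, B6=F
Answer: B1=F, B2=E, B3=F, B4=T, B5=T, B6=T, B6=F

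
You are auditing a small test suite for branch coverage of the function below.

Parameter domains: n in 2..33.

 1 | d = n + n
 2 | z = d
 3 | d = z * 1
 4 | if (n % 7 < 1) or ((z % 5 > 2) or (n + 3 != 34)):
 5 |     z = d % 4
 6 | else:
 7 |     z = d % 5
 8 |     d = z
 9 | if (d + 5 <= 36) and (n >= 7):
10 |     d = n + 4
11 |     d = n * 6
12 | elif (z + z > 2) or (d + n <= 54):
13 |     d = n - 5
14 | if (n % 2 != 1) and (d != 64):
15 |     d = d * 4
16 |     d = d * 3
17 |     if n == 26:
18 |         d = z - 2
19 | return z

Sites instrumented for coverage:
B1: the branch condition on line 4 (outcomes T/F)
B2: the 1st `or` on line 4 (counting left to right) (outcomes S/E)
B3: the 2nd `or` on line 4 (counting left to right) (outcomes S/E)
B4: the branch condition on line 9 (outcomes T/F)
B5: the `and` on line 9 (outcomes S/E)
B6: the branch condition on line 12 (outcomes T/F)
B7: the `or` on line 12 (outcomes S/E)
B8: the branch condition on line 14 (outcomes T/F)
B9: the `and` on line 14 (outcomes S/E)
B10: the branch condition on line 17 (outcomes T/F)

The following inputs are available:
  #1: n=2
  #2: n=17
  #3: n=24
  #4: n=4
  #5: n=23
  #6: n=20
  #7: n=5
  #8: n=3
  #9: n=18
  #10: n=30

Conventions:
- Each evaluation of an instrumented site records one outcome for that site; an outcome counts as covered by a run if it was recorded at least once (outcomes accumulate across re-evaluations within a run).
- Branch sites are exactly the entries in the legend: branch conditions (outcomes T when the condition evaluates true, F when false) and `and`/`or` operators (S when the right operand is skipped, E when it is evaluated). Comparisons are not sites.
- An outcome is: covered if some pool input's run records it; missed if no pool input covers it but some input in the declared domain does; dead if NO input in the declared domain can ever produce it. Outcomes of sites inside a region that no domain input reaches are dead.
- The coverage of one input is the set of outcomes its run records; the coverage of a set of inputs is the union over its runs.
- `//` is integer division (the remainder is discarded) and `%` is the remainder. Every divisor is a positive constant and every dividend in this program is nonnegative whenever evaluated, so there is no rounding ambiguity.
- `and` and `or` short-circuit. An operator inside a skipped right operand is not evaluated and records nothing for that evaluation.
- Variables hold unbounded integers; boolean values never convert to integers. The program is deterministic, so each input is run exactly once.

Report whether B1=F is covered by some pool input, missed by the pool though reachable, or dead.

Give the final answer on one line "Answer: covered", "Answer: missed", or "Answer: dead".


no pool input records B1=F
but domain input (n=31) does record it -> reachable, so missed
Answer: missed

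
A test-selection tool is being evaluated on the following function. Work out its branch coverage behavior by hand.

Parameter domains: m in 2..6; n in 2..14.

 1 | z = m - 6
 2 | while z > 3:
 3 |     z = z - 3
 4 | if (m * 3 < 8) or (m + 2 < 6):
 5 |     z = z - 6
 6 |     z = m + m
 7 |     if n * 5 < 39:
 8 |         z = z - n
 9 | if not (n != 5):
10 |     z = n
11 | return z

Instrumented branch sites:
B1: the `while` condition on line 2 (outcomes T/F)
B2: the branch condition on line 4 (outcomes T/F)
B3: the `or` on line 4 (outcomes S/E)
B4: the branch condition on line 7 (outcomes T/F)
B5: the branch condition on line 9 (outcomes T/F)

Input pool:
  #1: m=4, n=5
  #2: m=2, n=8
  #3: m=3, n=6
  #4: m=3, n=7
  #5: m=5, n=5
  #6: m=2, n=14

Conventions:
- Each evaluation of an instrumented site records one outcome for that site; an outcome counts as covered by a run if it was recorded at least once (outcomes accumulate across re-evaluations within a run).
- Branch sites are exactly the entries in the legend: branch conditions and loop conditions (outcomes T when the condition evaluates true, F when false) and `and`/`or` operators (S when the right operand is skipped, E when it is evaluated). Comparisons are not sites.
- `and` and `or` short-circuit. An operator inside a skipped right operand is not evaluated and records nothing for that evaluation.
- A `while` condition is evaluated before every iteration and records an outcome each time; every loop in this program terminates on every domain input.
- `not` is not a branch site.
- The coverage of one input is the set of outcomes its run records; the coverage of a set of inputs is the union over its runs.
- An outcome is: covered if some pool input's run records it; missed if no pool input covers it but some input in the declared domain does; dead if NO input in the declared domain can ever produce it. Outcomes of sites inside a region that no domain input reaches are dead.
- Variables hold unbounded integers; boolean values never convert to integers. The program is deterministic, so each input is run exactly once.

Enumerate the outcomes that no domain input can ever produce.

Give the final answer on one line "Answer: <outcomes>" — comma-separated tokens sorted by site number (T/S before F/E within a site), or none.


checking every outcome against all 65 domain inputs:
  B1=T: zero occurrences over every domain input -> dead
  reachable outcomes have witnesses, e.g. B1=F (e.g. m=2, n=2), B2=T (e.g. m=2, n=2), B2=F (e.g. m=4, n=2), B3=S (e.g. m=2, n=2)
Answer: B1=T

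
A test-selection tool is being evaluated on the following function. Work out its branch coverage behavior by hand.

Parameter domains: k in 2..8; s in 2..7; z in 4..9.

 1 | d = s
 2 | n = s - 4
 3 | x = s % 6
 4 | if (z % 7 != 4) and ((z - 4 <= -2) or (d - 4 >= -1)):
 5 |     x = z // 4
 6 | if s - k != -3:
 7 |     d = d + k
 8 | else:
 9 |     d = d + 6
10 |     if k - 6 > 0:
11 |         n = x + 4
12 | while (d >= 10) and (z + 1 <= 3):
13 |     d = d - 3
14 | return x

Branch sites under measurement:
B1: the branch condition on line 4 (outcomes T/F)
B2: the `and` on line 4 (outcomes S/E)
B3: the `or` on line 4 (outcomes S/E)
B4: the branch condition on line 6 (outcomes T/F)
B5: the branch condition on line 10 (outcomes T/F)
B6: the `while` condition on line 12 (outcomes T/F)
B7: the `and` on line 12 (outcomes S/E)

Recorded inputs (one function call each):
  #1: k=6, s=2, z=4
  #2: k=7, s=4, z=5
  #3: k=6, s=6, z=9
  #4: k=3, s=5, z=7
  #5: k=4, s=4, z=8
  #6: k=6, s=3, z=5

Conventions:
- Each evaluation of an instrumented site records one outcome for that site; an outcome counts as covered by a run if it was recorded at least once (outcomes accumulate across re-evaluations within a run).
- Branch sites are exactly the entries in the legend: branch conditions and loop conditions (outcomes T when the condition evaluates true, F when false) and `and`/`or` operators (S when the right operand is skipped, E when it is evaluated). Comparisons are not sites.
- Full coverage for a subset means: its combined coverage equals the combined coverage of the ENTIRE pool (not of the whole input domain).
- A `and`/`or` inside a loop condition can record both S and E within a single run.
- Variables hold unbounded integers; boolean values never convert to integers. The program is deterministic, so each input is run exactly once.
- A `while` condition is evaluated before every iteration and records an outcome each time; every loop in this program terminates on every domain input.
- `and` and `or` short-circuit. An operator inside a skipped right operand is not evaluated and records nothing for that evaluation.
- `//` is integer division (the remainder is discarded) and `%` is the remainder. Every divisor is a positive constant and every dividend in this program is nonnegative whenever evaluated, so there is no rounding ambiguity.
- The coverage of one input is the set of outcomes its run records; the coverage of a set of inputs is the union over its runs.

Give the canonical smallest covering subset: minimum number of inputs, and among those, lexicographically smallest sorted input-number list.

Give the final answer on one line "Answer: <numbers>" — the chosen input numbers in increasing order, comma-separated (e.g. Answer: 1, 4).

#1 (k=6, s=2, z=4) -> covered: B1=F, B2=S, B4=T, B6=F, B7=S
#2 (k=7, s=4, z=5) -> covered: B1=T, B2=E, B3=E, B4=F, B5=T, B6=F, B7=E
#3 (k=6, s=6, z=9) -> covered: B1=T, B2=E, B3=E, B4=T, B6=F, B7=E
#4 (k=3, s=5, z=7) -> covered: B1=T, B2=E, B3=E, B4=T, B6=F, B7=S
#5 (k=4, s=4, z=8) -> covered: B1=T, B2=E, B3=E, B4=T, B6=F, B7=S
#6 (k=6, s=3, z=5) -> covered: B1=T, B2=E, B3=E, B4=F, B5=F, B6=F, B7=S
pool-wide coverage (12 outcomes): B1=T, B1=F, B2=S, B2=E, B3=E, B4=T, B4=F, B5=T, B5=F, B6=F, B7=S, B7=E
size 1 is not enough: best union over all size-1 subsets is 7/12
size 2 is not enough: best union over all size-2 subsets is 11/12
the canonical winner is {1, 2, 6}: size 3, full 12-outcome coverage, earliest index list among size-3 covers

Answer: 1, 2, 6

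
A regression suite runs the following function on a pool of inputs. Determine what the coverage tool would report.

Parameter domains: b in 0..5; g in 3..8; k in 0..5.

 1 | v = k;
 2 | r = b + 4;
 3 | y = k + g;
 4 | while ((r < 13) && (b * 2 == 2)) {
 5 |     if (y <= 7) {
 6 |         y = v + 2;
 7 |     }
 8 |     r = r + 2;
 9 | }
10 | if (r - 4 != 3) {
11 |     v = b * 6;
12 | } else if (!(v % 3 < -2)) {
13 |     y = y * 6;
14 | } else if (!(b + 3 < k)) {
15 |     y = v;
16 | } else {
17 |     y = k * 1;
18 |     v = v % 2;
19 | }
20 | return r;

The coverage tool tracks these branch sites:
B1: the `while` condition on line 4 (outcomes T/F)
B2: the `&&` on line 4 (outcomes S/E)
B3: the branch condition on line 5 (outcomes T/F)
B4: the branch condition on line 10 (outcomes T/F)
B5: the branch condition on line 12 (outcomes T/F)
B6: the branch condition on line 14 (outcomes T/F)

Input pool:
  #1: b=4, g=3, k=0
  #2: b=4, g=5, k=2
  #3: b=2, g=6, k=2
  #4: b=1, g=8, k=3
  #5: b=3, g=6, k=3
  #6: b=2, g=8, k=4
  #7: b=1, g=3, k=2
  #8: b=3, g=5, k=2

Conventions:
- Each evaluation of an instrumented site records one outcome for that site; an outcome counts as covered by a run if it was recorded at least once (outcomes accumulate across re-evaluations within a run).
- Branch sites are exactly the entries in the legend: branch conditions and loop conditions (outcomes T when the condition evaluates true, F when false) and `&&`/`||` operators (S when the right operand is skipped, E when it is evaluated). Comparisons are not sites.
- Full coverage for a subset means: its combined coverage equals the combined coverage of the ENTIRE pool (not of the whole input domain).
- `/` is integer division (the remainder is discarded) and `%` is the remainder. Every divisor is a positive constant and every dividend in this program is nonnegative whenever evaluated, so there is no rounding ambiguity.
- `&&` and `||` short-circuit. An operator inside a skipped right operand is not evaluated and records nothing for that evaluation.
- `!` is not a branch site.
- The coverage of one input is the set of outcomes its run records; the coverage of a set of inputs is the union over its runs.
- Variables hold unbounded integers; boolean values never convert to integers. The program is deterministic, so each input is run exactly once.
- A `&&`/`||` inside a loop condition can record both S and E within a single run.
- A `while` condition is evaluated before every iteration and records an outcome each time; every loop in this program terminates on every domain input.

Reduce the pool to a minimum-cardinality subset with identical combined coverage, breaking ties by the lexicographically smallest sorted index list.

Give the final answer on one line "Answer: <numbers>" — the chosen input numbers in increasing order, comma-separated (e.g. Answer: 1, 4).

test 1 (b=4, g=3, k=0) fires B2->E, B1->F, B4->T; hits B1=F, B2=E, B4=T
test 2 (b=4, g=5, k=2) fires B2->E, B1->F, B4->T; hits B1=F, B2=E, B4=T
test 3 (b=2, g=6, k=2) fires B2->E, B1->F, B4->T; hits B1=F, B2=E, B4=T
test 4 (b=1, g=8, k=3) fires B2->E, B1->T, B3->F, B2->E, B1->T, B3->F, B2->E, B1->T, B3->F, B2->E, B1->T, B3->F, B2->S, B1->F, ...; hits B1=T, B1=F, B2=S, B2=E, B3=F, B4=T
test 5 (b=3, g=6, k=3) fires B2->E, B1->F, B4->F, B5->T; hits B1=F, B2=E, B4=F, B5=T
test 6 (b=2, g=8, k=4) fires B2->E, B1->F, B4->T; hits B1=F, B2=E, B4=T
test 7 (b=1, g=3, k=2) fires B2->E, B1->T, B3->T, B2->E, B1->T, B3->T, B2->E, B1->T, B3->T, B2->E, B1->T, B3->T, B2->S, B1->F, ...; hits B1=T, B1=F, B2=S, B2=E, B3=T, B4=T
test 8 (b=3, g=5, k=2) fires B2->E, B1->F, B4->F, B5->T; hits B1=F, B2=E, B4=F, B5=T
the full pool covers 9 outcomes: B1=T, B1=F, B2=S, B2=E, B3=T, B3=F, B4=T, B4=F, B5=T
checked all size-1 subsets: none covers 9 outcomes (max 6/9)
checked all size-2 subsets: none covers 9 outcomes (max 8/9)
size 3: inputs {4, 5, 7} cover all 9 outcomes, and no lexicographically smaller subset of this size does

Answer: 4, 5, 7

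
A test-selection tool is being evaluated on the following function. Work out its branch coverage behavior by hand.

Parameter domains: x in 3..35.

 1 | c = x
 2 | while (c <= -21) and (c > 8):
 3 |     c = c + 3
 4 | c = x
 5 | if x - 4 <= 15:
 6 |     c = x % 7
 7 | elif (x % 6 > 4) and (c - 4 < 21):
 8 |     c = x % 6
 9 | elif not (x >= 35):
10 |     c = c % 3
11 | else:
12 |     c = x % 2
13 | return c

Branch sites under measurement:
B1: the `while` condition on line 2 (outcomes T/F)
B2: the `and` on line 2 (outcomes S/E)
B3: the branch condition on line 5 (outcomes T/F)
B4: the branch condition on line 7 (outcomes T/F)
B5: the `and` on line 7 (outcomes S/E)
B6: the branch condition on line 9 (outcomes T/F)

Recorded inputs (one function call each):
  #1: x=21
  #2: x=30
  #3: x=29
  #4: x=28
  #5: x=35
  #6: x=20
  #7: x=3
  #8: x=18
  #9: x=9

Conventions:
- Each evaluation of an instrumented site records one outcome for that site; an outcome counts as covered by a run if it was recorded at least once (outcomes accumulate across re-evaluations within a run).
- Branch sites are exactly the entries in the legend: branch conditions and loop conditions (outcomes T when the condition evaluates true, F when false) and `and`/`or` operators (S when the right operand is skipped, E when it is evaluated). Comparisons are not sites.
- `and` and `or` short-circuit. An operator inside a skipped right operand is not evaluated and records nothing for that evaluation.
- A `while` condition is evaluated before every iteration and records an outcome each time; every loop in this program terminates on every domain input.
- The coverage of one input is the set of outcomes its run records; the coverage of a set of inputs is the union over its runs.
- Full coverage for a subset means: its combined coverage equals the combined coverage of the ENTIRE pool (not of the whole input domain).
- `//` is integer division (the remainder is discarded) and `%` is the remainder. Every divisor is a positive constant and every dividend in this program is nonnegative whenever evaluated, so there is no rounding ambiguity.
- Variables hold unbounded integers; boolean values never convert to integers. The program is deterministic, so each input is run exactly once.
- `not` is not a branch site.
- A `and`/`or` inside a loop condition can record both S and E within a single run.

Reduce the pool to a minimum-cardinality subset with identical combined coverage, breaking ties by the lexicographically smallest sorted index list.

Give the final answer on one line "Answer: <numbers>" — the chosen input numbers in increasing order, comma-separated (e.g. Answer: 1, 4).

#1 (x=21) -> B2->S, B1->F, B3->F, B5->S, B4->F, B6->T; covered: B1=F, B2=S, B3=F, B4=F, B5=S, B6=T
#2 (x=30) -> B2->S, B1->F, B3->F, B5->S, B4->F, B6->T; covered: B1=F, B2=S, B3=F, B4=F, B5=S, B6=T
#3 (x=29) -> B2->S, B1->F, B3->F, B5->E, B4->F, B6->T; covered: B1=F, B2=S, B3=F, B4=F, B5=E, B6=T
#4 (x=28) -> B2->S, B1->F, B3->F, B5->S, B4->F, B6->T; covered: B1=F, B2=S, B3=F, B4=F, B5=S, B6=T
#5 (x=35) -> B2->S, B1->F, B3->F, B5->E, B4->F, B6->F; covered: B1=F, B2=S, B3=F, B4=F, B5=E, B6=F
#6 (x=20) -> B2->S, B1->F, B3->F, B5->S, B4->F, B6->T; covered: B1=F, B2=S, B3=F, B4=F, B5=S, B6=T
#7 (x=3) -> B2->S, B1->F, B3->T; covered: B1=F, B2=S, B3=T
#8 (x=18) -> B2->S, B1->F, B3->T; covered: B1=F, B2=S, B3=T
#9 (x=9) -> B2->S, B1->F, B3->T; covered: B1=F, B2=S, B3=T
union over all inputs: B1=F, B2=S, B3=T, B3=F, B4=F, B5=S, B5=E, B6=T, B6=F (9 outcomes)
no size-1 subset reaches all 9 outcomes (best union: 6/9)
no size-2 subset reaches all 9 outcomes (best union: 8/9)
inputs {1, 5, 7} (size 3) cover everything; no size-3 subset with a lexicographically smaller index list covers all 9

Answer: 1, 5, 7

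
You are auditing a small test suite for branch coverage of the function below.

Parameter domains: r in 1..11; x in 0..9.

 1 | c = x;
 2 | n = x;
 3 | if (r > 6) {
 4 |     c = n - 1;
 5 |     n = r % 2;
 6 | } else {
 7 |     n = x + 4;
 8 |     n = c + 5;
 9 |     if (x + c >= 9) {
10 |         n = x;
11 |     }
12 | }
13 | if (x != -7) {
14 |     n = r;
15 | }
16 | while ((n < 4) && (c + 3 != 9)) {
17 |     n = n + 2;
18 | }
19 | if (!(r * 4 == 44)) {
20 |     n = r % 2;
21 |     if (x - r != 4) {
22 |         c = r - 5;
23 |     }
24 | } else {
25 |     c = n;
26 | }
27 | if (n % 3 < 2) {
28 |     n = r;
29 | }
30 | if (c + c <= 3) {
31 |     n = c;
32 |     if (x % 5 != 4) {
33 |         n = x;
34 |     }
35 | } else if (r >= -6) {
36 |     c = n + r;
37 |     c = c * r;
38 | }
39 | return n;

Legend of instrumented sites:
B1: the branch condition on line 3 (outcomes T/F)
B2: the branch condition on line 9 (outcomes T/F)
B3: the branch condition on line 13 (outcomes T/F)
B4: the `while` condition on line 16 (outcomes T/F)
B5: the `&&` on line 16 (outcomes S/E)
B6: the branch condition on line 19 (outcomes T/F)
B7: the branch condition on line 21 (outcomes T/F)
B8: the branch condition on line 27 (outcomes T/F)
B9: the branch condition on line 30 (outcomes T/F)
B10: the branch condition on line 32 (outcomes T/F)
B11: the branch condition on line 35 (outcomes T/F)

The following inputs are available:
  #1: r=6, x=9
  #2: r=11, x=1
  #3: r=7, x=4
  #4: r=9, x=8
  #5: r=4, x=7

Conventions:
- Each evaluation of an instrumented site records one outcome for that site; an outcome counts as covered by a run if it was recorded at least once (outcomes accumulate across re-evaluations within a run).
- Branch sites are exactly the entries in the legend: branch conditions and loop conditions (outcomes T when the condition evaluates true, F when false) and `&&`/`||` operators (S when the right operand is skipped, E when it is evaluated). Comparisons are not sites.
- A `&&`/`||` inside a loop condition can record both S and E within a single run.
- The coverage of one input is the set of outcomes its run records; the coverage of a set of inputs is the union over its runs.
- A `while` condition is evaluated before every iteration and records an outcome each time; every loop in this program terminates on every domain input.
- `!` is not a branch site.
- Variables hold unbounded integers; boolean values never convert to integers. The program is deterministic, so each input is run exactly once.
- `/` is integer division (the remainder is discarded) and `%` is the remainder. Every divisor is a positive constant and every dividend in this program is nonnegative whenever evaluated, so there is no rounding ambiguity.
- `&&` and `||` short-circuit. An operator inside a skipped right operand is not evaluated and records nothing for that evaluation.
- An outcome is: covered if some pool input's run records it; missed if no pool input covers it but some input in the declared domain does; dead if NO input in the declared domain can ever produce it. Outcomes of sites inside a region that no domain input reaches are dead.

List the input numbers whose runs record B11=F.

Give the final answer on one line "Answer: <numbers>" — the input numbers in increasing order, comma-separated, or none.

input #1 (r=6, x=9): does not produce B11=F
input #2 (r=11, x=1): does not produce B11=F
input #3 (r=7, x=4): does not produce B11=F
input #4 (r=9, x=8): does not produce B11=F
input #5 (r=4, x=7): does not produce B11=F

Answer: none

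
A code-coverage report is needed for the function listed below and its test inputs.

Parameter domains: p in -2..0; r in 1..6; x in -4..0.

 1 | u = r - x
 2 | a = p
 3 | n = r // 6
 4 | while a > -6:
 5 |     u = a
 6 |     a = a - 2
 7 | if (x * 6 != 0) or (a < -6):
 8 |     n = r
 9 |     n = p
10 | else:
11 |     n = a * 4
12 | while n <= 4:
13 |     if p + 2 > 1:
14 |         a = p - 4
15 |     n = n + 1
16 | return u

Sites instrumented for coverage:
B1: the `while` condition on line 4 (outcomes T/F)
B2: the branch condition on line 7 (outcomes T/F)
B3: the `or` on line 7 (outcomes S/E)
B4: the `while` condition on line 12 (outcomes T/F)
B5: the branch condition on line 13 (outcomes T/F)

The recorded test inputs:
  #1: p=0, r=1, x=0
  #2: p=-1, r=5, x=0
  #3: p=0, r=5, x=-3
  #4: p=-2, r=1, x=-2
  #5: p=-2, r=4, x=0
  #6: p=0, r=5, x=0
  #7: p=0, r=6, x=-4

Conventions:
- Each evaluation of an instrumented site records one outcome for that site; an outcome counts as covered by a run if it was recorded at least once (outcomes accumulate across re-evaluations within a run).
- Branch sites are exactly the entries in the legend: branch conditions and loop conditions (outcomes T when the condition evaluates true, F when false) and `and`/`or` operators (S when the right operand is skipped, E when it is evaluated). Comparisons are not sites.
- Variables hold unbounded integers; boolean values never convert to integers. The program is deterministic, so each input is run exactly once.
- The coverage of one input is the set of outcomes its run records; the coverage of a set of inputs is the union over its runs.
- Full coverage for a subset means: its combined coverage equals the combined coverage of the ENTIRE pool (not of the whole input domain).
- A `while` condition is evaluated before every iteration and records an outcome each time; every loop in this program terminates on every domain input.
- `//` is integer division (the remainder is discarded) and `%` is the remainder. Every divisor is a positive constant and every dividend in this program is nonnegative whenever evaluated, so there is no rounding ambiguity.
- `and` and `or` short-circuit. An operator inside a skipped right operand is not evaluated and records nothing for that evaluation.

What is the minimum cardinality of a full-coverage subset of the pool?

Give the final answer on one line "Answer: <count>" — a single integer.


input #1 (p=0, r=1, x=0): events B1->T, B1->T, B1->T, B1->F, B3->E, B2->F, B4->T, B5->T, B4->T, B5->T, B4->T, B5->T, B4->T, B5->T, ...; covers B1=T, B1=F, B2=F, B3=E, B4=T, B4=F, B5=T
input #2 (p=-1, r=5, x=0): events B1->T, B1->T, B1->T, B1->F, B3->E, B2->T, B4->T, B5->F, B4->T, B5->F, B4->T, B5->F, B4->T, B5->F, ...; covers B1=T, B1=F, B2=T, B3=E, B4=T, B4=F, B5=F
input #3 (p=0, r=5, x=-3): events B1->T, B1->T, B1->T, B1->F, B3->S, B2->T, B4->T, B5->T, B4->T, B5->T, B4->T, B5->T, B4->T, B5->T, ...; covers B1=T, B1=F, B2=T, B3=S, B4=T, B4=F, B5=T
input #4 (p=-2, r=1, x=-2): events B1->T, B1->T, B1->F, B3->S, B2->T, B4->T, B5->F, B4->T, B5->F, B4->T, B5->F, B4->T, B5->F, B4->T, ...; covers B1=T, B1=F, B2=T, B3=S, B4=T, B4=F, B5=F
input #5 (p=-2, r=4, x=0): events B1->T, B1->T, B1->F, B3->E, B2->F, B4->T, B5->F, B4->T, B5->F, B4->T, B5->F, B4->T, B5->F, B4->T, ...; covers B1=T, B1=F, B2=F, B3=E, B4=T, B4=F, B5=F
input #6 (p=0, r=5, x=0): events B1->T, B1->T, B1->T, B1->F, B3->E, B2->F, B4->T, B5->T, B4->T, B5->T, B4->T, B5->T, B4->T, B5->T, ...; covers B1=T, B1=F, B2=F, B3=E, B4=T, B4=F, B5=T
input #7 (p=0, r=6, x=-4): events B1->T, B1->T, B1->T, B1->F, B3->S, B2->T, B4->T, B5->T, B4->T, B5->T, B4->T, B5->T, B4->T, B5->T, ...; covers B1=T, B1=F, B2=T, B3=S, B4=T, B4=F, B5=T
together the pool reaches 10 outcomes: B1=T, B1=F, B2=T, B2=F, B3=S, B3=E, B4=T, B4=F, B5=T, B5=F
size 1 is not enough: best union over all size-1 subsets is 7/10
at size 2, {1, 4} reaches all 10 outcomes; every lexicographically earlier size-2 subset fails
Answer: 2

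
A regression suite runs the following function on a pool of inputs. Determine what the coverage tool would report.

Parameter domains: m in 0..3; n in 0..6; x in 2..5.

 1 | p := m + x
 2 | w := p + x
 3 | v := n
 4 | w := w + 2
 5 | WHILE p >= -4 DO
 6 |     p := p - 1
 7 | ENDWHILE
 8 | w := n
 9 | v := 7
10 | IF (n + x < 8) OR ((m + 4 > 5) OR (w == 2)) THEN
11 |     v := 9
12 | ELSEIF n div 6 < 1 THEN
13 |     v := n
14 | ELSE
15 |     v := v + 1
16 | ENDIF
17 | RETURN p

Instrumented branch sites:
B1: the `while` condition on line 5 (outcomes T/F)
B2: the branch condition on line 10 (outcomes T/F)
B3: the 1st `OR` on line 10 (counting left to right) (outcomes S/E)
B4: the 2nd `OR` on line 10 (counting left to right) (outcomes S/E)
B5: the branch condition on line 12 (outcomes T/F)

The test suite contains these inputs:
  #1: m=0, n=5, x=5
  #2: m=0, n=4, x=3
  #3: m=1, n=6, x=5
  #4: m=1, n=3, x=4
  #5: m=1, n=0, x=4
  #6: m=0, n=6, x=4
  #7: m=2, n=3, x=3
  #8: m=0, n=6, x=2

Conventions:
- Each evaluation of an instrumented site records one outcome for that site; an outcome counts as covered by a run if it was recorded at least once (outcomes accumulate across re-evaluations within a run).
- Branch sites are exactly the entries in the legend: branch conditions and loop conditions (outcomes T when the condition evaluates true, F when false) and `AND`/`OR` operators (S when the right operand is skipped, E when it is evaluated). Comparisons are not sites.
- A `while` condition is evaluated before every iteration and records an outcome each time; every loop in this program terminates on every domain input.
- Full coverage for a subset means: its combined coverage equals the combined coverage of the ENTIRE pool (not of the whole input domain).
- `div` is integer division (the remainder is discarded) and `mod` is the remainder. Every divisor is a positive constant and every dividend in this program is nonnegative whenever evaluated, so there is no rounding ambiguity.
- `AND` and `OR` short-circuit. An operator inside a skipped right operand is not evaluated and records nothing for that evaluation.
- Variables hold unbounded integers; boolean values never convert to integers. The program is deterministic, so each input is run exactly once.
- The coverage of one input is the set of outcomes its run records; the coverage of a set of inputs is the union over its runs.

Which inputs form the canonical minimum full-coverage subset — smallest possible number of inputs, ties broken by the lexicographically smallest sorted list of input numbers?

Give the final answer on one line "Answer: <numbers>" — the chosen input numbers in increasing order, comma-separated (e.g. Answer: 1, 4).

input #1, m=0, n=5, x=5: outcomes B1=T, B1=F, B2=F, B3=E, B4=E, B5=T
input #2, m=0, n=4, x=3: outcomes B1=T, B1=F, B2=T, B3=S
input #3, m=1, n=6, x=5: outcomes B1=T, B1=F, B2=F, B3=E, B4=E, B5=F
input #4, m=1, n=3, x=4: outcomes B1=T, B1=F, B2=T, B3=S
input #5, m=1, n=0, x=4: outcomes B1=T, B1=F, B2=T, B3=S
input #6, m=0, n=6, x=4: outcomes B1=T, B1=F, B2=F, B3=E, B4=E, B5=F
input #7, m=2, n=3, x=3: outcomes B1=T, B1=F, B2=T, B3=S
input #8, m=0, n=6, x=2: outcomes B1=T, B1=F, B2=F, B3=E, B4=E, B5=F
together the pool reaches 9 outcomes: B1=T, B1=F, B2=T, B2=F, B3=S, B3=E, B4=E, B5=T, B5=F
checked all size-1 subsets: none covers 9 outcomes (max 6/9)
checked all size-2 subsets: none covers 9 outcomes (max 8/9)
at size 3, {1, 2, 3} reaches all 9 outcomes; every lexicographically earlier size-3 subset fails

Answer: 1, 2, 3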